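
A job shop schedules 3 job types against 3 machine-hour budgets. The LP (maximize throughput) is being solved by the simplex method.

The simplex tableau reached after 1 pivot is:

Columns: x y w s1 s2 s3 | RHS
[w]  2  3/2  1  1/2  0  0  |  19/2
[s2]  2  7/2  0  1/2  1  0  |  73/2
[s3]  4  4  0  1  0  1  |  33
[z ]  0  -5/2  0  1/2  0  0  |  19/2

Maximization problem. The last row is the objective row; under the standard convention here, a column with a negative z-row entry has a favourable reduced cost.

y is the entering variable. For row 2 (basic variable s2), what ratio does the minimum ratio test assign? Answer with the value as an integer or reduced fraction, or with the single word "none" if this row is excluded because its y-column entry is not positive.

73/7

Ratio = RHS / (y entry) = (73/2) / (7/2) = 73/7.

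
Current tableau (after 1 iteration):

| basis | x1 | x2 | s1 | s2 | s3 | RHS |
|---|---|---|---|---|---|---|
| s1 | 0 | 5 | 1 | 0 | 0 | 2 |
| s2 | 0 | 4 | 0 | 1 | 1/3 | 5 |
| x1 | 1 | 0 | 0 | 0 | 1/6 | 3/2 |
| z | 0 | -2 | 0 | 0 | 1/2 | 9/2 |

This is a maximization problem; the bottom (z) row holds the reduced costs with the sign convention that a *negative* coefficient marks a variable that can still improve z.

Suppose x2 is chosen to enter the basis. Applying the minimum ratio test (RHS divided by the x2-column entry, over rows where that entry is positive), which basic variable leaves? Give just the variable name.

s1

Ratios: row 1 (s1): 2/5 = 2/5; row 2 (s2): 5/4 = 5/4; row 3 (x1): entry 0 ≤ 0, skip.
Minimum ratio 2/5 is in the s1 row, so s1 leaves.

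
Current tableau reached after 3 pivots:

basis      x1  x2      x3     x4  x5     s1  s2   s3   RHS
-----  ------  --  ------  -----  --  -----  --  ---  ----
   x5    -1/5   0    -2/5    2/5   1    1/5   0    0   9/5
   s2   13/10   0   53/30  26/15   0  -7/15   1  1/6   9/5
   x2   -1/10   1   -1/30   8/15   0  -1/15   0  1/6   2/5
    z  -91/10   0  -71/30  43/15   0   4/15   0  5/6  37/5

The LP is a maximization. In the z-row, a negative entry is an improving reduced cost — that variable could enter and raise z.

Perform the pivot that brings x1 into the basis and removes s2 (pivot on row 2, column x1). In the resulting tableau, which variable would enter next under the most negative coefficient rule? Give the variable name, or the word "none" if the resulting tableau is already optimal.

s1

Pivot element 13/10. New z-row = old z-row − (-91/10)·(row 2/(13/10)).
Updated z-row coefficients: x1: 0, x2: 0, x3: 10, x4: 15, x5: 0, s1: -3, s2: 7, s3: 2.
The most negative is -3 in column s1, so s1 would enter next.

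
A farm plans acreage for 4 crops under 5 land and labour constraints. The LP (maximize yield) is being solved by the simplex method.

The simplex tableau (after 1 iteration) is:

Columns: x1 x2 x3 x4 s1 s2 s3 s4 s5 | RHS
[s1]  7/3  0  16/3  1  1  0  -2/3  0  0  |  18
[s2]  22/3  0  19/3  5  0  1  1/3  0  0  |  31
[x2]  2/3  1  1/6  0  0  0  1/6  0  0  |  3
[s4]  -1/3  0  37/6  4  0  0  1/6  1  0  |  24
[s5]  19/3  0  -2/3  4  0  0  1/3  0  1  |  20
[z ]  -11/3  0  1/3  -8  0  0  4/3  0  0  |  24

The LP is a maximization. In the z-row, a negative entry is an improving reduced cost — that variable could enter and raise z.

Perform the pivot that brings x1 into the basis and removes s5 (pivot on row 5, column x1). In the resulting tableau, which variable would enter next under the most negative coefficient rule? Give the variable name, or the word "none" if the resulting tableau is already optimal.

Pivot element 19/3. New z-row = old z-row − (-11/3)·(row 5/(19/3)).
Updated z-row coefficients: x1: 0, x2: 0, x3: -1/19, x4: -108/19, s1: 0, s2: 0, s3: 29/19, s4: 0, s5: 11/19.
The most negative is -108/19 in column x4, so x4 would enter next.

x4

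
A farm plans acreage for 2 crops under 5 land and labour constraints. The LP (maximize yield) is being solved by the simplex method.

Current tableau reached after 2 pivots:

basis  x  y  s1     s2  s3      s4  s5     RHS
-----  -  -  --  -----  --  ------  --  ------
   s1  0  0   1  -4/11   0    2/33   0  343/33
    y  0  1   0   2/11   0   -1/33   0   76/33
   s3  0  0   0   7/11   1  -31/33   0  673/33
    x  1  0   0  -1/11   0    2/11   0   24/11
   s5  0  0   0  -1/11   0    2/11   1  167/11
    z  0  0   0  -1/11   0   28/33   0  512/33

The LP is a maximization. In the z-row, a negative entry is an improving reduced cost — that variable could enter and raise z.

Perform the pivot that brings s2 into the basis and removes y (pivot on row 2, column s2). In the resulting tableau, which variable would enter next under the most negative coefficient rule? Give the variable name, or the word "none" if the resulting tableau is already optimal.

Pivot element 2/11. New z-row = old z-row − (-1/11)·(row 2/(2/11)).
Updated z-row coefficients: x: 0, y: 1/2, s1: 0, s2: 0, s3: 0, s4: 5/6, s5: 0.
No coefficient is strictly negative; the tableau after this pivot is optimal.

none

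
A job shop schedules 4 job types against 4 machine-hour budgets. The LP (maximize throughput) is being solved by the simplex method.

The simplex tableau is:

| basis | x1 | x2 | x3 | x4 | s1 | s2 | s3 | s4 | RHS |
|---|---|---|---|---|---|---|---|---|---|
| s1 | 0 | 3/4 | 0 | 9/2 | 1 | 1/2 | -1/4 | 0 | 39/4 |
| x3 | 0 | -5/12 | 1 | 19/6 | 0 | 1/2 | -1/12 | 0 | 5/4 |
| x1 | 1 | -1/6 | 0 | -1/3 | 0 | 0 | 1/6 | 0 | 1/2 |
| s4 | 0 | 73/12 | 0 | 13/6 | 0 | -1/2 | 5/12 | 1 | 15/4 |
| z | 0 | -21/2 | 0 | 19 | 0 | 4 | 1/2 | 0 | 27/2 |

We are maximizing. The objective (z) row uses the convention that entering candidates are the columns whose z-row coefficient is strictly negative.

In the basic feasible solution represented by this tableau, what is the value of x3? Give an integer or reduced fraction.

x3 is basic (row 2); its value is the RHS of that row: 5/4.

5/4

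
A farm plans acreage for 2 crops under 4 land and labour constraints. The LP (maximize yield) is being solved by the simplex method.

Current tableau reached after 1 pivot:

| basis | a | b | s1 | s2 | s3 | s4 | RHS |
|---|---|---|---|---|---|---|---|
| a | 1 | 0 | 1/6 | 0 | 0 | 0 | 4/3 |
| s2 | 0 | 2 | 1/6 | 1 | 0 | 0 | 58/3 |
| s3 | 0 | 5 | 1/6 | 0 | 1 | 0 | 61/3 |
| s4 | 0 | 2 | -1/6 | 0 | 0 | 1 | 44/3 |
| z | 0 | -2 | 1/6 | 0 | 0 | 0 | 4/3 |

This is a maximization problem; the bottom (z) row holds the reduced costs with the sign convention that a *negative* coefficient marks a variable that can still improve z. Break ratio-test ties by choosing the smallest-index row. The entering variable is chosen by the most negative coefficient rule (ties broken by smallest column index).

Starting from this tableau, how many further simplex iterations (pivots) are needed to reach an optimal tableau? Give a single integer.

pivot: b in, s3 out → z = 142/15
No improving column remains; optimal.

1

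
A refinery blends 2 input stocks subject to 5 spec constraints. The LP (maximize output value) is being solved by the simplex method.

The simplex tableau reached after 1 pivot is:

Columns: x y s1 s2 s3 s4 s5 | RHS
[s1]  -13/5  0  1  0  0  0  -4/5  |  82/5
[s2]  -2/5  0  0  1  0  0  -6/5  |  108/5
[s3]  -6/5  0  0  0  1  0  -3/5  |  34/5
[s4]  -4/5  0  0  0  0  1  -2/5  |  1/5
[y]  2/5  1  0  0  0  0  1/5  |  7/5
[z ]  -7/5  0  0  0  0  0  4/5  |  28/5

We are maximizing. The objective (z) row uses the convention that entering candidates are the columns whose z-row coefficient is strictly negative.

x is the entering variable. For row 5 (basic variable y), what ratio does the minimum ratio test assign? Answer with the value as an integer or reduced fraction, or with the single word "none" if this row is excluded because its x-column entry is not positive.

7/2

Ratio = RHS / (x entry) = (7/5) / (2/5) = 7/2.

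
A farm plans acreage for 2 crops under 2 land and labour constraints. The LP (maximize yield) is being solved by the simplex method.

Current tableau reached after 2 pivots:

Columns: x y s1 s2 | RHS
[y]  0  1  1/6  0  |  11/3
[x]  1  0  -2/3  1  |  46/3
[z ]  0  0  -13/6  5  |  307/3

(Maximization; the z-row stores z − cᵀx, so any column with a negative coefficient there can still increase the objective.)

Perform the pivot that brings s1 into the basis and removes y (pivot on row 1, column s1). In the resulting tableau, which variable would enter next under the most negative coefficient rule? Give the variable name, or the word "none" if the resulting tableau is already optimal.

none

Pivot element 1/6. New z-row = old z-row − (-13/6)·(row 1/(1/6)).
Updated z-row coefficients: x: 0, y: 13, s1: 0, s2: 5.
No coefficient is strictly negative; the tableau after this pivot is optimal.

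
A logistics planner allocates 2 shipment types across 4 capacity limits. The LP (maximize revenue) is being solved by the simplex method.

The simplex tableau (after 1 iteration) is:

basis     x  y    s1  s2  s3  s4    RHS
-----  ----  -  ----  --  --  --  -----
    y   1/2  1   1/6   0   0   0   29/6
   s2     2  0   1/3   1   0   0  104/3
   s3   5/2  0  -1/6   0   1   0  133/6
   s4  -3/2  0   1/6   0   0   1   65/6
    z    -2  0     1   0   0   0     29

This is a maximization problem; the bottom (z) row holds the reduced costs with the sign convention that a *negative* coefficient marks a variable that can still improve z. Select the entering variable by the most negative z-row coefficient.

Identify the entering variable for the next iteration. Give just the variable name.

x

Objective-row coefficients: x: -2, y: 0, s1: 1, s2: 0, s3: 0, s4: 0.
The most negative is -2 in column x, so x enters.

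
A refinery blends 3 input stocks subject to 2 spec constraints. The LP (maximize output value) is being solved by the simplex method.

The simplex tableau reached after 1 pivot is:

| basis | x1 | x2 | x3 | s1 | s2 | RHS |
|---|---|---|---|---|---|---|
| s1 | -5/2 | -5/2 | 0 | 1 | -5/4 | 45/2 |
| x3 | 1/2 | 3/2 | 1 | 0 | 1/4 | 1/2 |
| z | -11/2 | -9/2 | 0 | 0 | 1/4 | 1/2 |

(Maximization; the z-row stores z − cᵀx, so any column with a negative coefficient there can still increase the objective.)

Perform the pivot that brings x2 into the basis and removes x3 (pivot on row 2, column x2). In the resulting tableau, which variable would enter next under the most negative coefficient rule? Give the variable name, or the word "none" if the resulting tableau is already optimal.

x1

Pivot element 3/2. New z-row = old z-row − (-9/2)·(row 2/(3/2)).
Updated z-row coefficients: x1: -4, x2: 0, x3: 3, s1: 0, s2: 1.
The most negative is -4 in column x1, so x1 would enter next.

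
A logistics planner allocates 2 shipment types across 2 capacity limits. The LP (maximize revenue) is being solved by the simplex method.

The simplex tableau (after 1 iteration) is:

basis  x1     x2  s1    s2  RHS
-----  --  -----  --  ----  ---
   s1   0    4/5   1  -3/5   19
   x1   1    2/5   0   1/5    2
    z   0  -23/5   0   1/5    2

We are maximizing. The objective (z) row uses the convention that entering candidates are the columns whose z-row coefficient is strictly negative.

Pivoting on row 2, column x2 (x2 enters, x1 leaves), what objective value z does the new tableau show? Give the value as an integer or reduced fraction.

Minimum ratio for x2: 2/(2/5) = 5.
z changes by −(z-row coeff of x2)·ratio = −(-23/5)·5 = 23.
New z = 2 + 23 = 25.

25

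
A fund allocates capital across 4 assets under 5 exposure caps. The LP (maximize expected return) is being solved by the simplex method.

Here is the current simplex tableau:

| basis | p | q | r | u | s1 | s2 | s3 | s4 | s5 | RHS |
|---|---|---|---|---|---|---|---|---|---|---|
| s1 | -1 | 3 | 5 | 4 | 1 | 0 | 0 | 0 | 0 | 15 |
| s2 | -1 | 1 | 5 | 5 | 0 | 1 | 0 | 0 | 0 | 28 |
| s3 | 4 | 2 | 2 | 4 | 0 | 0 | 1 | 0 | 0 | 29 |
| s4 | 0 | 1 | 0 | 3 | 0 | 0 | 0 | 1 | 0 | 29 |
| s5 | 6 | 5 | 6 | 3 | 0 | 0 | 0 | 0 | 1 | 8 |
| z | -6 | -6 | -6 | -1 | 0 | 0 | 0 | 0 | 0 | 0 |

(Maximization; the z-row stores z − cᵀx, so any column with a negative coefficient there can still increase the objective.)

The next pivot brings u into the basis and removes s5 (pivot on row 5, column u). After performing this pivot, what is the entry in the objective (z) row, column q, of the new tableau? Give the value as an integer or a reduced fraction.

Pivot element is row 5, column u: 3.
Normalize row 5: new (row 5, q) = 5/3 = 5/3.
z-row ← z-row − (-1)·(new row 5): -6 − (-1)·(5/3) = -13/3.

-13/3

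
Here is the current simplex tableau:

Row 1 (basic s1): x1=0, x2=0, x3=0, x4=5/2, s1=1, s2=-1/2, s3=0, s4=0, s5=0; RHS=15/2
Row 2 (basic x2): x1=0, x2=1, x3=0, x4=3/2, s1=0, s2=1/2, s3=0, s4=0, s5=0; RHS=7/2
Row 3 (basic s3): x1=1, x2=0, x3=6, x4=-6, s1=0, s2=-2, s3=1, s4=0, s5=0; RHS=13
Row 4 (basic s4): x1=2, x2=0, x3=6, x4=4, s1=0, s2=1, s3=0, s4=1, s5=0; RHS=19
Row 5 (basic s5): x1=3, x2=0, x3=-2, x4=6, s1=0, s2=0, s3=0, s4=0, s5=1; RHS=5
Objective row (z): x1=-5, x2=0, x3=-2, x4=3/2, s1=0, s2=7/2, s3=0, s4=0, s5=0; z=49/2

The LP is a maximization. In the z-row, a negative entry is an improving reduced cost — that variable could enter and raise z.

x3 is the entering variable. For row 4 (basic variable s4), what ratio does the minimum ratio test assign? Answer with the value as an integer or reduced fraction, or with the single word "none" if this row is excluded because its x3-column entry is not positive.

19/6

Ratio = RHS / (x3 entry) = 19 / 6 = 19/6.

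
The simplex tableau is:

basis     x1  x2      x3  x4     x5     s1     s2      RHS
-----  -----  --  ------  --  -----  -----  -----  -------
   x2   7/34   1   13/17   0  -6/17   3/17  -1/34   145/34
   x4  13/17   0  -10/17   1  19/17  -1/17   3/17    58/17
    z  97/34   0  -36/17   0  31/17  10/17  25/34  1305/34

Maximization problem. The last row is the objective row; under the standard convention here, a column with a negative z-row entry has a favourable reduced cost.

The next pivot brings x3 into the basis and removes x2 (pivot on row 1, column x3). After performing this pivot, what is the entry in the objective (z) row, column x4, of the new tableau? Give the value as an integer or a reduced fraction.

0

Pivot element is row 1, column x3: 13/17.
Normalize row 1: new (row 1, x4) = 0/(13/17) = 0.
z-row ← z-row − (-36/17)·(new row 1): 0 − (-36/17)·0 = 0.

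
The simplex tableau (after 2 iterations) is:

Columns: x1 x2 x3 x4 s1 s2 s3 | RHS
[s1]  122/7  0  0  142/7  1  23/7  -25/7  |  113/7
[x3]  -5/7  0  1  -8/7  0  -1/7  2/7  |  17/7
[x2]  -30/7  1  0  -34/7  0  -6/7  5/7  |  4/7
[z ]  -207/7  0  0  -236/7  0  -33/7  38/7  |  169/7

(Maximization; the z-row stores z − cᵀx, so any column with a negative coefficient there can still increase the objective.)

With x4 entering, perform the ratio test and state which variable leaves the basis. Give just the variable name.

s1

Ratios: row 1 (s1): (113/7)/(142/7) = 113/142; row 2 (x3): entry -8/7 ≤ 0, skip; row 3 (x2): entry -34/7 ≤ 0, skip.
Minimum ratio 113/142 is in the s1 row, so s1 leaves.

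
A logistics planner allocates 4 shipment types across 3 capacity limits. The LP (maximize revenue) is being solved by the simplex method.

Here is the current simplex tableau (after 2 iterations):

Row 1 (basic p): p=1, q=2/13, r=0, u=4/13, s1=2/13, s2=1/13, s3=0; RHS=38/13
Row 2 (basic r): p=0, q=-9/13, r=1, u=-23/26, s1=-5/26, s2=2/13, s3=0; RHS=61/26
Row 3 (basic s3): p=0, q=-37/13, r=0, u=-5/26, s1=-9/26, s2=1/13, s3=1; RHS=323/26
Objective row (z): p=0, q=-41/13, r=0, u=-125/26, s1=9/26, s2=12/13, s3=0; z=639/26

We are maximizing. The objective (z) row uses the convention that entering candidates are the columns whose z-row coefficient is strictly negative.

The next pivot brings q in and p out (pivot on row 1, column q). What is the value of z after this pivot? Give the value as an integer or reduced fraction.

169/2

Minimum ratio for q: (38/13)/(2/13) = 19.
z changes by −(z-row coeff of q)·ratio = −(-41/13)·19 = 779/13.
New z = 639/26 + (779/13) = 169/2.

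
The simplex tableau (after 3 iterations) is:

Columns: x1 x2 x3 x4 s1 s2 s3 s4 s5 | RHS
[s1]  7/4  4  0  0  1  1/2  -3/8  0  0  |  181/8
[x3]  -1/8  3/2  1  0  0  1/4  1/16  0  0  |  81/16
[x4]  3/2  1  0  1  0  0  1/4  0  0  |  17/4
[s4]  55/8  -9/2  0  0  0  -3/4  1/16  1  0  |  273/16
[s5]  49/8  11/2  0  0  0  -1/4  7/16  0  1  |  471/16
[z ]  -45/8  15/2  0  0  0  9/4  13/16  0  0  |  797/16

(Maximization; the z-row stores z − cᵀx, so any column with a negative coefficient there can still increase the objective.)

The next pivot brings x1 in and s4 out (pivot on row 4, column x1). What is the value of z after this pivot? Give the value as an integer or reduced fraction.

Minimum ratio for x1: (273/16)/(55/8) = 273/110.
z changes by −(z-row coeff of x1)·ratio = −(-45/8)·(273/110) = 2457/176.
New z = 797/16 + (2457/176) = 1403/22.

1403/22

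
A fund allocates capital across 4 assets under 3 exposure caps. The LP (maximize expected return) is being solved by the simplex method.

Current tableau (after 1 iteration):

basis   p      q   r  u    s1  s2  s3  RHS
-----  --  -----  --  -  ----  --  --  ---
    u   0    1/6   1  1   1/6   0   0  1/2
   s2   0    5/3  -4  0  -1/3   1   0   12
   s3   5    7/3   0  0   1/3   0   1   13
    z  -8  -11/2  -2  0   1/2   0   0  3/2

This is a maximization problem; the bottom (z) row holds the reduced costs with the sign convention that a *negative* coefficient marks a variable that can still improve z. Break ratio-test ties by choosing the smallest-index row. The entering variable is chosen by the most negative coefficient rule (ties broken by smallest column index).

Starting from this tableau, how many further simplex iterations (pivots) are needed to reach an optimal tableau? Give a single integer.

3

pivot: p in, s3 out → z = 223/10
pivot: r in, u out → z = 233/10
pivot: q in, r out → z = 138/5
No improving column remains; optimal.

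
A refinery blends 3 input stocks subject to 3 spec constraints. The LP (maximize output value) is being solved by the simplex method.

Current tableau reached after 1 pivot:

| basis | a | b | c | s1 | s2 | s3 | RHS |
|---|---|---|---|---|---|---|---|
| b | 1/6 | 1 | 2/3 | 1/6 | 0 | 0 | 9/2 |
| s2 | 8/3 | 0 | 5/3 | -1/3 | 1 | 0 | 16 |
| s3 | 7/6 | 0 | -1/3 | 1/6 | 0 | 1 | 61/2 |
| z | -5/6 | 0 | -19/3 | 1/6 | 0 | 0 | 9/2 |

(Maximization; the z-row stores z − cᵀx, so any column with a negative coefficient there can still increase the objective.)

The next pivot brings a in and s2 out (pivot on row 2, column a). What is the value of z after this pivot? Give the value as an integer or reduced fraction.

19/2

Minimum ratio for a: 16/(8/3) = 6.
z changes by −(z-row coeff of a)·ratio = −(-5/6)·6 = 5.
New z = 9/2 + 5 = 19/2.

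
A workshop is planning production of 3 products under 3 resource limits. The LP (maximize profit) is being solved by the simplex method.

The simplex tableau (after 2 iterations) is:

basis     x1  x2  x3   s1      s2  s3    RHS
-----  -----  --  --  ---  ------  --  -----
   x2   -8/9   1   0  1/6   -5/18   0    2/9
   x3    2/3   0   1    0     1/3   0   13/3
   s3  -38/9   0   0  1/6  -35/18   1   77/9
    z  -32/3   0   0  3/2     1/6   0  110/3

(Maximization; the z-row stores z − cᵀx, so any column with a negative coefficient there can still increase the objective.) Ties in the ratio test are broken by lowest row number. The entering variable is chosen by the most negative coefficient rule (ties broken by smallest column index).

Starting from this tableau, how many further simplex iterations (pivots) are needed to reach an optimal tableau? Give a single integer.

1

pivot: x1 in, x3 out → z = 106
No improving column remains; optimal.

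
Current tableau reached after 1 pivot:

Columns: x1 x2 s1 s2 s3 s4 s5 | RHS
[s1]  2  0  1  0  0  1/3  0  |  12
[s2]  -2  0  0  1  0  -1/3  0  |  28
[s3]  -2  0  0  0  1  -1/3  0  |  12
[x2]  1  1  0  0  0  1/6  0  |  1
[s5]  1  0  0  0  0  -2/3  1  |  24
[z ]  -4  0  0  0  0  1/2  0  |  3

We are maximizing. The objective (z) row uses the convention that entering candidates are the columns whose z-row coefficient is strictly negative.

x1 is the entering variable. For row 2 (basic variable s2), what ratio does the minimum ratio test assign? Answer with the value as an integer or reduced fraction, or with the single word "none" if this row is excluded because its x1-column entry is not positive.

The x1 entry in row 2 is -2 ≤ 0, so this row gives no ratio.

none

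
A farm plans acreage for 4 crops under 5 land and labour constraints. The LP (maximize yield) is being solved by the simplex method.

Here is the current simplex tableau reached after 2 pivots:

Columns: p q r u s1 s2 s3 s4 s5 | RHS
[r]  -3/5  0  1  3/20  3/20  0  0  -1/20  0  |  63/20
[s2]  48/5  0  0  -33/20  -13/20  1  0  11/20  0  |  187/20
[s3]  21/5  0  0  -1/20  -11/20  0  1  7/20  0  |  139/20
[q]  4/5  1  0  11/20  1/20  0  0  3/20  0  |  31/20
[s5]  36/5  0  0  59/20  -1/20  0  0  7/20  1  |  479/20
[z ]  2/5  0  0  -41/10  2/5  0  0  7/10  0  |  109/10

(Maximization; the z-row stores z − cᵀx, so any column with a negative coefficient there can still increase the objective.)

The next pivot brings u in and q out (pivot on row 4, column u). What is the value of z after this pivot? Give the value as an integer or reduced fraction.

247/11

Minimum ratio for u: (31/20)/(11/20) = 31/11.
z changes by −(z-row coeff of u)·ratio = −(-41/10)·(31/11) = 1271/110.
New z = 109/10 + (1271/110) = 247/11.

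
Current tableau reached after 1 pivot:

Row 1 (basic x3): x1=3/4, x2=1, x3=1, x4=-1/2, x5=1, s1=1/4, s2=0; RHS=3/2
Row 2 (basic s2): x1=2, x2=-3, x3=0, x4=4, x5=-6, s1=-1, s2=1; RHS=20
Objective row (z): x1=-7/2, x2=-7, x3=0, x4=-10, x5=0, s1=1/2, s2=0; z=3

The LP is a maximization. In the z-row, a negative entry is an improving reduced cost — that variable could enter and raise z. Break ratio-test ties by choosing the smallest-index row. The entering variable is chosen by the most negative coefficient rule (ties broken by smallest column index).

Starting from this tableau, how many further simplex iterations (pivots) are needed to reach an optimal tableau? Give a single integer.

2

pivot: x4 in, s2 out → z = 53
pivot: x5 in, x3 out → z = 293
No improving column remains; optimal.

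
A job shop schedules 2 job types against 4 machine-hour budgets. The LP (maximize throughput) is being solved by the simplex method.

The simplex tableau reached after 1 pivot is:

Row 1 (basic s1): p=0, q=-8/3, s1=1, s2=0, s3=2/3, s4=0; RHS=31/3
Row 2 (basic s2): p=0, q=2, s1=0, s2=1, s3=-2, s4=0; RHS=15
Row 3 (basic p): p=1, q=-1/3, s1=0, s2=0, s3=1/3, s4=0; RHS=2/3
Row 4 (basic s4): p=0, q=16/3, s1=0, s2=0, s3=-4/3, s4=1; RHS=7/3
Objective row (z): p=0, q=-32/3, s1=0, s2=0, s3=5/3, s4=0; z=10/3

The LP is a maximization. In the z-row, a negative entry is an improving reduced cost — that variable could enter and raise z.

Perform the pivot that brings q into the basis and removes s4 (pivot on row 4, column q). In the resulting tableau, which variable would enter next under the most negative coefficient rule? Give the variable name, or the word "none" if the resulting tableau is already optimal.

Pivot element 16/3. New z-row = old z-row − (-32/3)·(row 4/(16/3)).
Updated z-row coefficients: p: 0, q: 0, s1: 0, s2: 0, s3: -1, s4: 2.
The most negative is -1 in column s3, so s3 would enter next.

s3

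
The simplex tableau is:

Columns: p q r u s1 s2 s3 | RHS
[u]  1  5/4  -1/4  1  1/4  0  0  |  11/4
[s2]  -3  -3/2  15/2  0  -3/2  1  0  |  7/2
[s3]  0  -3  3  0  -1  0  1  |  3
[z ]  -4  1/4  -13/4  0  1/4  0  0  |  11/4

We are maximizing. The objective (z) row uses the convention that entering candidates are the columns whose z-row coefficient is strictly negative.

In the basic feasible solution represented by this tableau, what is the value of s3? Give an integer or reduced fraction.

3

s3 is basic (row 3); its value is the RHS of that row: 3.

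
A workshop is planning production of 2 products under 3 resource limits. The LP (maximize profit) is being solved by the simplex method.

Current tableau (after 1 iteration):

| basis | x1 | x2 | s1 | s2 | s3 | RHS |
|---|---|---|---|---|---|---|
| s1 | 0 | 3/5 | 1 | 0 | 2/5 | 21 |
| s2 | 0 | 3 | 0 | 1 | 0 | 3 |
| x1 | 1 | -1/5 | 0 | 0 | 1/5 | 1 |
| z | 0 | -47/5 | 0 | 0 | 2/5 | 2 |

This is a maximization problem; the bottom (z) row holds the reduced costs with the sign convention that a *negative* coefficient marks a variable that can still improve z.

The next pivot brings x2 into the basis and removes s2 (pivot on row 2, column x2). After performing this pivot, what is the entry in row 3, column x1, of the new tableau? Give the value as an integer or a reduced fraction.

Pivot element is row 2, column x2: 3.
Normalize row 2: new (row 2, x1) = 0/3 = 0.
row 3 ← row 3 − (-1/5)·(new row 2): 1 − (-1/5)·0 = 1.

1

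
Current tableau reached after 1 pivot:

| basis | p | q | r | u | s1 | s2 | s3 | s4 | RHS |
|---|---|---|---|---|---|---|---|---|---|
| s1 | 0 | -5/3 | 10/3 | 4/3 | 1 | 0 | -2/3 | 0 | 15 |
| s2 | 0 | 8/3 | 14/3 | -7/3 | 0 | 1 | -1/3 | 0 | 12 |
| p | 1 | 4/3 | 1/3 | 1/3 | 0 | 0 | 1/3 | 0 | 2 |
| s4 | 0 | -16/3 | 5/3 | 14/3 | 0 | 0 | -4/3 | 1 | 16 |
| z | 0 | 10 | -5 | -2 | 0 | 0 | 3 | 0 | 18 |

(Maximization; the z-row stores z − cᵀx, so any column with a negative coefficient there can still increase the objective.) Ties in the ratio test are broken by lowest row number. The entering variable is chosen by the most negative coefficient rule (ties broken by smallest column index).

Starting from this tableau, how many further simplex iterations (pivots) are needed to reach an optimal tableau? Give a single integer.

2

pivot: r in, s2 out → z = 216/7
pivot: u in, s4 out → z = 3114/77
No improving column remains; optimal.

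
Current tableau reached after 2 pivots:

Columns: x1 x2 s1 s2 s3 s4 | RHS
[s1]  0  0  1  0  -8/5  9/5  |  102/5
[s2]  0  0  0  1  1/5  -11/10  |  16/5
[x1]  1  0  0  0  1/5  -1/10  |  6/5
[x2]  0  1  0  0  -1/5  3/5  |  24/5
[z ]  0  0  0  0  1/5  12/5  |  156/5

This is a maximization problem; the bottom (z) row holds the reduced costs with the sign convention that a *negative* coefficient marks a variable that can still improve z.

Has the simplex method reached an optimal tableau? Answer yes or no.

No objective-row coefficient is strictly negative, so no entering variable exists; the tableau is optimal.

yes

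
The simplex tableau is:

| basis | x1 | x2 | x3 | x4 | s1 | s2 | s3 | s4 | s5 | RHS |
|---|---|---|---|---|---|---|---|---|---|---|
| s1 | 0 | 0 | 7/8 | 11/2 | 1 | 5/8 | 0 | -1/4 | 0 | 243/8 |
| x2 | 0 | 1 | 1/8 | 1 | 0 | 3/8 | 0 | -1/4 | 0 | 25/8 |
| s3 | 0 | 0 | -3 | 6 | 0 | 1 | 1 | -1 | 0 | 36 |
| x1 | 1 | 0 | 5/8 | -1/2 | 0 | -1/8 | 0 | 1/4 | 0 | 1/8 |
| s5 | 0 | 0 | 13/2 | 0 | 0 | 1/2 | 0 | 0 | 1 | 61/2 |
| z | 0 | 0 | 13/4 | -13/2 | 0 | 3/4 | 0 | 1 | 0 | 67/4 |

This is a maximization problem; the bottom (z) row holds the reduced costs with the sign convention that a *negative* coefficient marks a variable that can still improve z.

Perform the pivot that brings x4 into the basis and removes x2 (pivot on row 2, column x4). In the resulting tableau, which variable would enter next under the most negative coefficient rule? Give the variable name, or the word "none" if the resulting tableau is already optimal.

Pivot element 1. New z-row = old z-row − (-13/2)·(row 2/1).
Updated z-row coefficients: x1: 0, x2: 13/2, x3: 65/16, x4: 0, s1: 0, s2: 51/16, s3: 0, s4: -5/8, s5: 0.
The most negative is -5/8 in column s4, so s4 would enter next.

s4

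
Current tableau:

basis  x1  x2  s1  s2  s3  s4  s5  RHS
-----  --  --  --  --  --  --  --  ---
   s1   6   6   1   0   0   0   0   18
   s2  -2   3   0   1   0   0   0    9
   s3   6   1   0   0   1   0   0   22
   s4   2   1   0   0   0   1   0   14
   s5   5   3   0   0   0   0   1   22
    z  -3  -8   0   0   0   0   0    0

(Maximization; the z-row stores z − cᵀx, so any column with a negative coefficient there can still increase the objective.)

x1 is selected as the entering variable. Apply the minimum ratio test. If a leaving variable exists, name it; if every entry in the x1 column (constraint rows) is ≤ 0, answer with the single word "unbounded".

s1

Ratios: row 1 (s1): 18/6 = 3; row 2 (s2): entry -2 ≤ 0, skip; row 3 (s3): 22/6 = 11/3; row 4 (s4): 14/2 = 7; row 5 (s5): 22/5 = 22/5.
Minimum ratio is in the s1 row, so s1 leaves.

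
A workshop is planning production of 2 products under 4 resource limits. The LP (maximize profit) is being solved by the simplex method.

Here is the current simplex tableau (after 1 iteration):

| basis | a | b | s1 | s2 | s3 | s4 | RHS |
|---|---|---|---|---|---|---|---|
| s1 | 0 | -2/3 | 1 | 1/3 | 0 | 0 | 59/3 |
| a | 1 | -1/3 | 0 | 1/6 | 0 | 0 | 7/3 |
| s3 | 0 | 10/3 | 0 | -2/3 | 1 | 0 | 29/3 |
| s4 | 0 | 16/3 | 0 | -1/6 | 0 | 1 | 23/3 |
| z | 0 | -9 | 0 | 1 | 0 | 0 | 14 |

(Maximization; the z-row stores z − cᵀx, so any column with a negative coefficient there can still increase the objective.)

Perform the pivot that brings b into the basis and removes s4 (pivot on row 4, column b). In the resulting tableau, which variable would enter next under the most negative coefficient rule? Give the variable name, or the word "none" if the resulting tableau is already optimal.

none

Pivot element 16/3. New z-row = old z-row − (-9)·(row 4/(16/3)).
Updated z-row coefficients: a: 0, b: 0, s1: 0, s2: 23/32, s3: 0, s4: 27/16.
No coefficient is strictly negative; the tableau after this pivot is optimal.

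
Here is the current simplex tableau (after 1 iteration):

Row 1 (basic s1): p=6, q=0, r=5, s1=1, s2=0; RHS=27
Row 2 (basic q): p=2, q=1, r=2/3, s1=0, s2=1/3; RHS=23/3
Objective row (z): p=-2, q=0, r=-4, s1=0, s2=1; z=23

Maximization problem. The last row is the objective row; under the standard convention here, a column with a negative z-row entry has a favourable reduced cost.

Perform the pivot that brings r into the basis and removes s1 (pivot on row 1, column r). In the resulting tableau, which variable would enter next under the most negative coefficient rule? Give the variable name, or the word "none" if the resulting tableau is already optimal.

Pivot element 5. New z-row = old z-row − (-4)·(row 1/5).
Updated z-row coefficients: p: 14/5, q: 0, r: 0, s1: 4/5, s2: 1.
No coefficient is strictly negative; the tableau after this pivot is optimal.

none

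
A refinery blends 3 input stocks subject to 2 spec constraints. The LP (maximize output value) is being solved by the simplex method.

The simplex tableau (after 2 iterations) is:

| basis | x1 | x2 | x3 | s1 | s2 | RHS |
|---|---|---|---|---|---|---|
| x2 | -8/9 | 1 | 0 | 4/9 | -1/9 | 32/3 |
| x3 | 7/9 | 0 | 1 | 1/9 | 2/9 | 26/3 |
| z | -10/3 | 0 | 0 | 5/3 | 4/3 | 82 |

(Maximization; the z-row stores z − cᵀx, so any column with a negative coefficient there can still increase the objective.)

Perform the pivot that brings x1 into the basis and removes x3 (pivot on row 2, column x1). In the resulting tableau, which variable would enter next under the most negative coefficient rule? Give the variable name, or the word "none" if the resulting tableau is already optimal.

none

Pivot element 7/9. New z-row = old z-row − (-10/3)·(row 2/(7/9)).
Updated z-row coefficients: x1: 0, x2: 0, x3: 30/7, s1: 15/7, s2: 16/7.
No coefficient is strictly negative; the tableau after this pivot is optimal.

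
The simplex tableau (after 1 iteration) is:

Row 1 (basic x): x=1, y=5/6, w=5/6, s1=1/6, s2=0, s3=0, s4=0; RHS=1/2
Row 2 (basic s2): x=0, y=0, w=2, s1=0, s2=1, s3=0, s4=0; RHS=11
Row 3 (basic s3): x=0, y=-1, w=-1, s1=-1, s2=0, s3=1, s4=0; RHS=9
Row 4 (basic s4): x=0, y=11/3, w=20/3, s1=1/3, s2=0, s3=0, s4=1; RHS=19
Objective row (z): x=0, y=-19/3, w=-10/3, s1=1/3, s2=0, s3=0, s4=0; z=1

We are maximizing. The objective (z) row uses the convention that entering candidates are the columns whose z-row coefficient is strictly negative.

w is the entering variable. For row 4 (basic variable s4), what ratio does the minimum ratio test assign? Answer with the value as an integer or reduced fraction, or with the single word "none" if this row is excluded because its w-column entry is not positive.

Ratio = RHS / (w entry) = 19 / (20/3) = 57/20.

57/20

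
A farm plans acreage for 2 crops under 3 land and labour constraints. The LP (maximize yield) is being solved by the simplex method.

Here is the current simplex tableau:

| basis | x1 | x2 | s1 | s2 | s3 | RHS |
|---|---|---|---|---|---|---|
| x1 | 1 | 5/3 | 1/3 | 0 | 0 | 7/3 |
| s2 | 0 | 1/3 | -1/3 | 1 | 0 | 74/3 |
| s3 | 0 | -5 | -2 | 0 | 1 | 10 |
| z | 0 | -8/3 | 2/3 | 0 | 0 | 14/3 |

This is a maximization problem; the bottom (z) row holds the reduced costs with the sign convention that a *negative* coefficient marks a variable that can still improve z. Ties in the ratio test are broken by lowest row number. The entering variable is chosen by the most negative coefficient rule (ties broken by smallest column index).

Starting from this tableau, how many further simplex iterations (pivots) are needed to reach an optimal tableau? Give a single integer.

pivot: x2 in, x1 out → z = 42/5
No improving column remains; optimal.

1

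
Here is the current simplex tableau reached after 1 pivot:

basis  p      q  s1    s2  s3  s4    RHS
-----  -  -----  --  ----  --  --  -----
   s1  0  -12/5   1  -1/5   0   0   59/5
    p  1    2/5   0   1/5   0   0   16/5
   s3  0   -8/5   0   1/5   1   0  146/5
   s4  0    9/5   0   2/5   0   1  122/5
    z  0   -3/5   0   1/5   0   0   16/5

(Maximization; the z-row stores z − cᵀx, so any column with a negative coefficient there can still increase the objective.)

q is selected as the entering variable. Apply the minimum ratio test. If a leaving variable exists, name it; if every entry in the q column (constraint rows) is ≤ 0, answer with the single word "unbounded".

Ratios: row 1 (s1): entry -12/5 ≤ 0, skip; row 2 (p): (16/5)/(2/5) = 8; row 3 (s3): entry -8/5 ≤ 0, skip; row 4 (s4): (122/5)/(9/5) = 122/9.
Minimum ratio is in the p row, so p leaves.

p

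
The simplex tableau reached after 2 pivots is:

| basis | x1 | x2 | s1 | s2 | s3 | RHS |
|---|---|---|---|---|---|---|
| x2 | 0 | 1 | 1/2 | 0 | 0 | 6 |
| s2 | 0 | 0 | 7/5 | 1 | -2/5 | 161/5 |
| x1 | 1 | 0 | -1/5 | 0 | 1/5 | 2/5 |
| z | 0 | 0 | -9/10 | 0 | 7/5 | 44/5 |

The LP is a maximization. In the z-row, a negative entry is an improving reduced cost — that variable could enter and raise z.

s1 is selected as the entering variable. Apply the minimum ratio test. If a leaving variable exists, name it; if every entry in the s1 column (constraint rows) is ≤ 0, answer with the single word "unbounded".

Ratios: row 1 (x2): 6/(1/2) = 12; row 2 (s2): (161/5)/(7/5) = 23; row 3 (x1): entry -1/5 ≤ 0, skip.
Minimum ratio is in the x2 row, so x2 leaves.

x2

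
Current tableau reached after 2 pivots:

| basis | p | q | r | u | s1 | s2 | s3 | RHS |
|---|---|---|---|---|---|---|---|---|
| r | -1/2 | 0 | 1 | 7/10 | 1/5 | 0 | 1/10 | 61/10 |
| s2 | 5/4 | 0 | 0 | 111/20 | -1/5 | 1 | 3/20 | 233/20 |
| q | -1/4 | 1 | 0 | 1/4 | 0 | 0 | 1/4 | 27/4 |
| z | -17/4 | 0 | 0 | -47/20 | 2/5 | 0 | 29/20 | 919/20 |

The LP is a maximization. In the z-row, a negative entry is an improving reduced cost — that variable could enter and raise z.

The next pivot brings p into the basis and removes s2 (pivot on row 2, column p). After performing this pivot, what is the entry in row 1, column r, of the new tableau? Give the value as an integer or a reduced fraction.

1

Pivot element is row 2, column p: 5/4.
Normalize row 2: new (row 2, r) = 0/(5/4) = 0.
row 1 ← row 1 − (-1/2)·(new row 2): 1 − (-1/2)·0 = 1.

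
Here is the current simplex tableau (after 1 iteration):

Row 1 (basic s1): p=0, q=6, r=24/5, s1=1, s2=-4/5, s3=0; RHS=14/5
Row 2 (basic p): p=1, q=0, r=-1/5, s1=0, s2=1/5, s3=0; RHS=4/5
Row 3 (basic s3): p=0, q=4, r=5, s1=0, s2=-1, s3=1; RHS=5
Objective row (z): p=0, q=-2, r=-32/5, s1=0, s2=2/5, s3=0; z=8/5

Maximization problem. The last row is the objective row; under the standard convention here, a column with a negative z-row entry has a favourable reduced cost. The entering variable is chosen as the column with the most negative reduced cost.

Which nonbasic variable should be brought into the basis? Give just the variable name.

Objective-row coefficients: p: 0, q: -2, r: -32/5, s1: 0, s2: 2/5, s3: 0.
The most negative is -32/5 in column r, so r enters.

r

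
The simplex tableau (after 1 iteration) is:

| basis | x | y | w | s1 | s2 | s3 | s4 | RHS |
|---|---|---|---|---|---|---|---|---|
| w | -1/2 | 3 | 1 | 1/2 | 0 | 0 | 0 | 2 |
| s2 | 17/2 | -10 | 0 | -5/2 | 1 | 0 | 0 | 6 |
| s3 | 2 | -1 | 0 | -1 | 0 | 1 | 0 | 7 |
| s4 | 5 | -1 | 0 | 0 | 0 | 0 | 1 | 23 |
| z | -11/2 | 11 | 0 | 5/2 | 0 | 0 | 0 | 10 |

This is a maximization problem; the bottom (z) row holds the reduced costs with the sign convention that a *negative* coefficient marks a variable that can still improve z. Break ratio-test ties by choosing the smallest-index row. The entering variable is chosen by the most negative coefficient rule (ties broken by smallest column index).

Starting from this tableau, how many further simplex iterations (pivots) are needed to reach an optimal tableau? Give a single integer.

pivot: x in, s2 out → z = 236/17
No improving column remains; optimal.

1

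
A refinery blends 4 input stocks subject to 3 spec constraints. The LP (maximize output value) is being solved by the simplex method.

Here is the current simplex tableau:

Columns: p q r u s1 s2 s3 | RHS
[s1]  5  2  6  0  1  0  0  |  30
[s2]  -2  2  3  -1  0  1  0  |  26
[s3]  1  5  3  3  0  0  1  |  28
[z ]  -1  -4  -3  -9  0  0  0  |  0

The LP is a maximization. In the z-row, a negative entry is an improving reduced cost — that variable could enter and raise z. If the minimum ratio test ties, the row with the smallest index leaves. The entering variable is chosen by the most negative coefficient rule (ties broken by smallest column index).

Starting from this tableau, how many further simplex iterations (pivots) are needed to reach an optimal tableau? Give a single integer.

1

pivot: u in, s3 out → z = 84
No improving column remains; optimal.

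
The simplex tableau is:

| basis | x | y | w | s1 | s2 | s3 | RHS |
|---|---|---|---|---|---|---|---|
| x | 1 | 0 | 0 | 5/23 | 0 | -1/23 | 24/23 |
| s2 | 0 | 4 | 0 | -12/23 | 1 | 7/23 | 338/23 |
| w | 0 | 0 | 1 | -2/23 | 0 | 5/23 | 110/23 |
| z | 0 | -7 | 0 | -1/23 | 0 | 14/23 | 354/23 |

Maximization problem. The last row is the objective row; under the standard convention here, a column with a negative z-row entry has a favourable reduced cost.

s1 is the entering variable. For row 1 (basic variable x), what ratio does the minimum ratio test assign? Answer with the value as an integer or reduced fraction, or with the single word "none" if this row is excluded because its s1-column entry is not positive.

24/5

Ratio = RHS / (s1 entry) = (24/23) / (5/23) = 24/5.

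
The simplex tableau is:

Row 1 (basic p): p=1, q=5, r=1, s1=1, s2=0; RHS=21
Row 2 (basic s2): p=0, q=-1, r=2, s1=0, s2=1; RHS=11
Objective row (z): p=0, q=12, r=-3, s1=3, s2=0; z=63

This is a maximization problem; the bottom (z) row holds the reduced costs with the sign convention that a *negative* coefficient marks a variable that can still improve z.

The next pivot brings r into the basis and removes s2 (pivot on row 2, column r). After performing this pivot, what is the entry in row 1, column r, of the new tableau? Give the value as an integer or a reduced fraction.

0

Pivot element is row 2, column r: 2.
Normalize row 2: new (row 2, r) = 2/2 = 1.
row 1 ← row 1 − 1·(new row 2): 1 − 1·1 = 0.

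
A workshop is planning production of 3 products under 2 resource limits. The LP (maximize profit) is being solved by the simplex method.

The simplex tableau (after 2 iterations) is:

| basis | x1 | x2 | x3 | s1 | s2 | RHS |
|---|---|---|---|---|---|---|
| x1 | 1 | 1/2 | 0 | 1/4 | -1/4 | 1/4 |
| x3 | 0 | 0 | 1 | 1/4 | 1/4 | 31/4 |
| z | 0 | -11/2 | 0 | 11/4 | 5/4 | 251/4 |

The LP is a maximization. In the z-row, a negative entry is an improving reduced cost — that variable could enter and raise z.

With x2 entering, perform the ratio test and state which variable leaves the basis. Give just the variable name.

x1

Ratios: row 1 (x1): (1/4)/(1/2) = 1/2; row 2 (x3): entry 0 ≤ 0, skip.
Minimum ratio 1/2 is in the x1 row, so x1 leaves.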